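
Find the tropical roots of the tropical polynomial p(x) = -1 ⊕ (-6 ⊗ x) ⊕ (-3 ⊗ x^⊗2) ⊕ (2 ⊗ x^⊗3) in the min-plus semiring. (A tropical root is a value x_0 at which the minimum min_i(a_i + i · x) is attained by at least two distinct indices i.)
Roots: {-5, -3, 5}

Each tropical root is a break point of the lower envelope of the lines y = a_i + i · x (there are 4 lines, with slopes 0, 1, ..., 3). Only the lines that attain the minimum somewhere contribute to roots; other lines are dominated. Here the surviving (envelope) indices are i = 3, i = 2, i = 1, i = 0.
Intersections between consecutive envelope lines give the roots: for adjacent envelope indices i < j the intersection is x = (a_i − a_j) / (j − i). Reading off the sorted break points: {-5, -3, 5}.
Verification: at each break x_0, at least two indices attain the minimum of min_i(a_i + i · x_0).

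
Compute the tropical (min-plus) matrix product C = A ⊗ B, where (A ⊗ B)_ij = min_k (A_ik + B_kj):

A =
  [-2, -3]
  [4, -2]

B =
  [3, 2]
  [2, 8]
A ⊗ B =
  [-1, 0]
  [0, 6]

Apply the min-plus product entry-by-entry:
  C[0][0] = min over k of (A[0][0] + B[0][0] = -2 + 3 = 1, A[0][1] + B[1][0] = -3 + 2 = -1) = -1 (attained at k = 1)
  C[0][1] = min over k of (A[0][0] + B[0][1] = -2 + 2 = 0, A[0][1] + B[1][1] = -3 + 8 = 5) = 0 (attained at k = 0)
  C[1][0] = min over k of (A[1][0] + B[0][0] = 4 + 3 = 7, A[1][1] + B[1][0] = -2 + 2 = 0) = 0 (attained at k = 1)
  C[1][1] = min over k of (A[1][0] + B[0][1] = 4 + 2 = 6, A[1][1] + B[1][1] = -2 + 8 = 6) = 6 (attained at k = 0)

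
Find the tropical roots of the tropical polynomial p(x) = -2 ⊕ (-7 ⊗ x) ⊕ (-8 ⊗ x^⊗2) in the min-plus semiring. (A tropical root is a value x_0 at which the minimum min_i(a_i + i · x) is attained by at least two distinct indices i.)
Roots: {1, 5}

Each tropical root is a break point of the lower envelope of the lines y = a_i + i · x (there are 3 lines, with slopes 0, 1, ..., 2). Only the lines that attain the minimum somewhere contribute to roots; other lines are dominated. Here the surviving (envelope) indices are i = 2, i = 1, i = 0.
Intersections between consecutive envelope lines give the roots: for adjacent envelope indices i < j the intersection is x = (a_i − a_j) / (j − i). Reading off the sorted break points: {1, 5}.
Verification: at each break x_0, at least two indices attain the minimum of min_i(a_i + i · x_0).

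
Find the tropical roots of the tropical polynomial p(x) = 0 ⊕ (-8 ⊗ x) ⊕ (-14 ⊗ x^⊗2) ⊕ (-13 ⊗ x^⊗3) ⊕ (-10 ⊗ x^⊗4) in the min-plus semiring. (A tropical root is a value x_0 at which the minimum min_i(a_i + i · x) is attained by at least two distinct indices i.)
Roots: {-3, -1, 6, 8}

Each tropical root is a break point of the lower envelope of the lines y = a_i + i · x (there are 5 lines, with slopes 0, 1, ..., 4). Only the lines that attain the minimum somewhere contribute to roots; other lines are dominated. Here the surviving (envelope) indices are i = 4, i = 3, i = 2, i = 1, i = 0.
Intersections between consecutive envelope lines give the roots: for adjacent envelope indices i < j the intersection is x = (a_i − a_j) / (j − i). Reading off the sorted break points: {-3, -1, 6, 8}.
Verification: at each break x_0, at least two indices attain the minimum of min_i(a_i + i · x_0).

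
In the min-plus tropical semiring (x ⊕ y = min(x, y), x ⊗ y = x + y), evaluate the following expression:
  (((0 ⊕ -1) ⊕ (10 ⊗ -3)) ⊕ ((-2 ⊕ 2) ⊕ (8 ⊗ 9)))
(((0 ⊕ -1) ⊕ (10 ⊗ -3)) ⊕ ((-2 ⊕ 2) ⊕ (8 ⊗ 9))) = -2

Expand innermost to outermost. Recall ⊕ takes the minimum of its arguments and ⊗ takes their sum. Working out the expression (((0 ⊕ -1) ⊕ (10 ⊗ -3)) ⊕ ((-2 ⊕ 2) ⊕ (8 ⊗ 9))) gives -2.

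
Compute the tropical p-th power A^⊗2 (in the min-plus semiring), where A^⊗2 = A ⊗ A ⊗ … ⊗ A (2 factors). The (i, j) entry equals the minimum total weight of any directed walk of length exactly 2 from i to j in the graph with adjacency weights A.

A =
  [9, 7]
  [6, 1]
A^⊗2 =
  [13, 8]
  [7, 2]

Each entry (A^⊗2)_ij equals the minimum over all length-2 walks i = v_0 → v_1 → … → v_2 = j of Σ_t A[v_t][v_{t+1}]. For example, for (i, j) = (0, 1) we minimise over 2 possible intermediate vertex sequences; the minimum is 8, attained along the walk 0 → 1 → 1.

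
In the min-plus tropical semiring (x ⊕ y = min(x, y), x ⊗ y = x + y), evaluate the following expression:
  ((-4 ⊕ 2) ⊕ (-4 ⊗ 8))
((-4 ⊕ 2) ⊕ (-4 ⊗ 8)) = -4

Expand innermost to outermost. Recall ⊕ takes the minimum of its arguments and ⊗ takes their sum. Working out the expression ((-4 ⊕ 2) ⊕ (-4 ⊗ 8)) gives -4.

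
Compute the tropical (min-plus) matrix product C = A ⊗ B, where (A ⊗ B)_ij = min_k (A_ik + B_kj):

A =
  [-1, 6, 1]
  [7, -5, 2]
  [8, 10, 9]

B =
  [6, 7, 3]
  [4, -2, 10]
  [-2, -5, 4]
A ⊗ B =
  [-1, -4, 2]
  [-1, -7, 5]
  [7, 4, 11]

Apply the min-plus product entry-by-entry:
  C[0][0] = min over k of (A[0][0] + B[0][0] = -1 + 6 = 5, A[0][1] + B[1][0] = 6 + 4 = 10, A[0][2] + B[2][0] = 1 + -2 = -1) = -1 (attained at k = 2)
  C[0][1] = min over k of (A[0][0] + B[0][1] = -1 + 7 = 6, A[0][1] + B[1][1] = 6 + -2 = 4, A[0][2] + B[2][1] = 1 + -5 = -4) = -4 (attained at k = 2)
  C[0][2] = min over k of (A[0][0] + B[0][2] = -1 + 3 = 2, A[0][1] + B[1][2] = 6 + 10 = 16, A[0][2] + B[2][2] = 1 + 4 = 5) = 2 (attained at k = 0)
  C[1][0] = min over k of (A[1][0] + B[0][0] = 7 + 6 = 13, A[1][1] + B[1][0] = -5 + 4 = -1, A[1][2] + B[2][0] = 2 + -2 = 0) = -1 (attained at k = 1)
  C[1][1] = min over k of (A[1][0] + B[0][1] = 7 + 7 = 14, A[1][1] + B[1][1] = -5 + -2 = -7, A[1][2] + B[2][1] = 2 + -5 = -3) = -7 (attained at k = 1)
  C[1][2] = min over k of (A[1][0] + B[0][2] = 7 + 3 = 10, A[1][1] + B[1][2] = -5 + 10 = 5, A[1][2] + B[2][2] = 2 + 4 = 6) = 5 (attained at k = 1)
  C[2][0] = min over k of (A[2][0] + B[0][0] = 8 + 6 = 14, A[2][1] + B[1][0] = 10 + 4 = 14, A[2][2] + B[2][0] = 9 + -2 = 7) = 7 (attained at k = 2)
  C[2][1] = min over k of (A[2][0] + B[0][1] = 8 + 7 = 15, A[2][1] + B[1][1] = 10 + -2 = 8, A[2][2] + B[2][1] = 9 + -5 = 4) = 4 (attained at k = 2)
  C[2][2] = min over k of (A[2][0] + B[0][2] = 8 + 3 = 11, A[2][1] + B[1][2] = 10 + 10 = 20, A[2][2] + B[2][2] = 9 + 4 = 13) = 11 (attained at k = 0)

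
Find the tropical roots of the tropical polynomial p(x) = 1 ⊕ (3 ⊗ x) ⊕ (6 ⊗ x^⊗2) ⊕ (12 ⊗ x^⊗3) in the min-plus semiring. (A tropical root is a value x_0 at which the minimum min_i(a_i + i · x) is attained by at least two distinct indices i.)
Roots: {-6, -3, -2}

Each tropical root is a break point of the lower envelope of the lines y = a_i + i · x (there are 4 lines, with slopes 0, 1, ..., 3). Only the lines that attain the minimum somewhere contribute to roots; other lines are dominated. Here the surviving (envelope) indices are i = 3, i = 2, i = 1, i = 0.
Intersections between consecutive envelope lines give the roots: for adjacent envelope indices i < j the intersection is x = (a_i − a_j) / (j − i). Reading off the sorted break points: {-6, -3, -2}.
Verification: at each break x_0, at least two indices attain the minimum of min_i(a_i + i · x_0).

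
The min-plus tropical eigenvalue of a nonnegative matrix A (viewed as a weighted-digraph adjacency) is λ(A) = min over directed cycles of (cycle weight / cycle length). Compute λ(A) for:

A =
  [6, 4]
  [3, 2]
λ(A) = 2

Enumerate directed cycles and compute their means (weight / length). Sample:
  cycle 0 → 0: weight = 6, length = 1, mean = 6/1 ≈ 6.000
  cycle 1 → 1: weight = 2, length = 1, mean = 2/1 ≈ 2.000
  cycle 0 → 1 → 0: weight = 7, length = 2, mean = 7/2 ≈ 3.500
  cycle 1 → 0 → 1: weight = 7, length = 2, mean = 7/2 ≈ 3.500
Minimum mean = 2.000, attained e.g. along the cycle 1 → 1 with weight 2 and length 1. So λ(A) = 2/1 = 2.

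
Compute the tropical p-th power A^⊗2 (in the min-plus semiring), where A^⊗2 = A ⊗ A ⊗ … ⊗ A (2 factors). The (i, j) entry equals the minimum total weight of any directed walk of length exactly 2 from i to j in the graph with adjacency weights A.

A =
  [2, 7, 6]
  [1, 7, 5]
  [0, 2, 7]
A^⊗2 =
  [4, 8, 8]
  [3, 7, 7]
  [2, 7, 6]

Each entry (A^⊗2)_ij equals the minimum over all length-2 walks i = v_0 → v_1 → … → v_2 = j of Σ_t A[v_t][v_{t+1}]. For example, for (i, j) = (0, 2) we minimise over 3 possible intermediate vertex sequences; the minimum is 8, attained along the walk 0 → 0 → 2.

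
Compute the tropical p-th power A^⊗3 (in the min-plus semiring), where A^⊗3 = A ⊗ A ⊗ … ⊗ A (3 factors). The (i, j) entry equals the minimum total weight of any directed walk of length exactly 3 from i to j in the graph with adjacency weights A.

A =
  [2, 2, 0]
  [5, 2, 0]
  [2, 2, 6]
A^⊗3 =
  [4, 4, 2]
  [4, 4, 2]
  [4, 4, 4]

Each entry (A^⊗3)_ij equals the minimum over all length-3 walks i = v_0 → v_1 → … → v_3 = j of Σ_t A[v_t][v_{t+1}]. For example, for (i, j) = (0, 2) we minimise over 9 possible intermediate vertex sequences; the minimum is 2, attained along the walk 0 → 2 → 0 → 2.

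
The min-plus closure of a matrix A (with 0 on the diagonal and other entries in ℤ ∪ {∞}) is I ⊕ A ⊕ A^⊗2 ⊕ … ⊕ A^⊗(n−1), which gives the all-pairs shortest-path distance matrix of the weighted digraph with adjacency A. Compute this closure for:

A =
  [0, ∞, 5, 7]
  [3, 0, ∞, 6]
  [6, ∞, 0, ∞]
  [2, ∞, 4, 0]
Closure =
  [0, ∞, 5, 7]
  [3, 0, 8, 6]
  [6, ∞, 0, 13]
  [2, ∞, 4, 0]

This is the Floyd-Warshall all-pairs shortest-path computation. For each intermediate vertex k = 0, 1, …, 3, update dist[i][j] ← min(dist[i][j], dist[i][k] + dist[k][j]). The final matrix gives, for each (i, j), the minimum total weight of any directed path from i to j (possibly empty when i = j).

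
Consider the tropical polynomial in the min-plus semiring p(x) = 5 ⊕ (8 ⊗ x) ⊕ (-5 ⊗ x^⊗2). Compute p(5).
p(5) = 5

A tropical monomial a ⊗ x^⊗i evaluates to a + i · x. Evaluating each term at x = 5:
  Term 0 contributes 5 + 0 · 5 = 5
  Term 1 contributes 8 + 1 · 5 = 13
  Term 2 contributes -5 + 2 · 5 = 5
p(5) = ⊕ of these = min[5, 13, 5] = 5.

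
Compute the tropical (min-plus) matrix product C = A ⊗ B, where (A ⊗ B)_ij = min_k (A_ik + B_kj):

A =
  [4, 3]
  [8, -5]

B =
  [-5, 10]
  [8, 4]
A ⊗ B =
  [-1, 7]
  [3, -1]

Apply the min-plus product entry-by-entry:
  C[0][0] = min over k of (A[0][0] + B[0][0] = 4 + -5 = -1, A[0][1] + B[1][0] = 3 + 8 = 11) = -1 (attained at k = 0)
  C[0][1] = min over k of (A[0][0] + B[0][1] = 4 + 10 = 14, A[0][1] + B[1][1] = 3 + 4 = 7) = 7 (attained at k = 1)
  C[1][0] = min over k of (A[1][0] + B[0][0] = 8 + -5 = 3, A[1][1] + B[1][0] = -5 + 8 = 3) = 3 (attained at k = 0)
  C[1][1] = min over k of (A[1][0] + B[0][1] = 8 + 10 = 18, A[1][1] + B[1][1] = -5 + 4 = -1) = -1 (attained at k = 1)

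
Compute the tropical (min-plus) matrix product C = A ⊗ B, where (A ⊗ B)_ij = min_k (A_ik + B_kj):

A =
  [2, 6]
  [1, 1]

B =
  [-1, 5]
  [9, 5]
A ⊗ B =
  [1, 7]
  [0, 6]

Apply the min-plus product entry-by-entry:
  C[0][0] = min over k of (A[0][0] + B[0][0] = 2 + -1 = 1, A[0][1] + B[1][0] = 6 + 9 = 15) = 1 (attained at k = 0)
  C[0][1] = min over k of (A[0][0] + B[0][1] = 2 + 5 = 7, A[0][1] + B[1][1] = 6 + 5 = 11) = 7 (attained at k = 0)
  C[1][0] = min over k of (A[1][0] + B[0][0] = 1 + -1 = 0, A[1][1] + B[1][0] = 1 + 9 = 10) = 0 (attained at k = 0)
  C[1][1] = min over k of (A[1][0] + B[0][1] = 1 + 5 = 6, A[1][1] + B[1][1] = 1 + 5 = 6) = 6 (attained at k = 0)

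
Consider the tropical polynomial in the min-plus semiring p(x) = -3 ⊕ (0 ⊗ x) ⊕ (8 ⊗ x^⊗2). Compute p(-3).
p(-3) = -3

A tropical monomial a ⊗ x^⊗i evaluates to a + i · x. Evaluating each term at x = -3:
  Term 0 contributes -3 + 0 · -3 = -3
  Term 1 contributes 0 + 1 · -3 = -3
  Term 2 contributes 8 + 2 · -3 = 2
p(-3) = ⊕ of these = min[-3, -3, 2] = -3.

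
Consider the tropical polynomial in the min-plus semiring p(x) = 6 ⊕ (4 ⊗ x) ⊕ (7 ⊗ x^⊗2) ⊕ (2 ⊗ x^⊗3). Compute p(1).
p(1) = 5

A tropical monomial a ⊗ x^⊗i evaluates to a + i · x. Evaluating each term at x = 1:
  Term 0 contributes 6 + 0 · 1 = 6
  Term 1 contributes 4 + 1 · 1 = 5
  Term 2 contributes 7 + 2 · 1 = 9
  Term 3 contributes 2 + 3 · 1 = 5
p(1) = ⊕ of these = min[6, 5, 9, 5] = 5.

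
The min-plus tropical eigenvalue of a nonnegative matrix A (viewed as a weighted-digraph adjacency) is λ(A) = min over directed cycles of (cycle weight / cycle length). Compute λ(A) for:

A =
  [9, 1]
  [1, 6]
λ(A) = 1

Enumerate directed cycles and compute their means (weight / length). Sample:
  cycle 0 → 0: weight = 9, length = 1, mean = 9/1 ≈ 9.000
  cycle 1 → 1: weight = 6, length = 1, mean = 6/1 ≈ 6.000
  cycle 0 → 1 → 0: weight = 2, length = 2, mean = 2/2 ≈ 1.000
  cycle 1 → 0 → 1: weight = 2, length = 2, mean = 2/2 ≈ 1.000
Minimum mean = 1.000, attained e.g. along the cycle 0 → 1 → 0 with weight 2 and length 2. So λ(A) = 2/2 = 1.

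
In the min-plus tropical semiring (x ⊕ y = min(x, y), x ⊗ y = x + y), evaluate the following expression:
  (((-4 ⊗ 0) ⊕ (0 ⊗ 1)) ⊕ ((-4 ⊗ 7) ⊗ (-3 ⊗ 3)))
(((-4 ⊗ 0) ⊕ (0 ⊗ 1)) ⊕ ((-4 ⊗ 7) ⊗ (-3 ⊗ 3))) = -4

Expand innermost to outermost. Recall ⊕ takes the minimum of its arguments and ⊗ takes their sum. Working out the expression (((-4 ⊗ 0) ⊕ (0 ⊗ 1)) ⊕ ((-4 ⊗ 7) ⊗ (-3 ⊗ 3))) gives -4.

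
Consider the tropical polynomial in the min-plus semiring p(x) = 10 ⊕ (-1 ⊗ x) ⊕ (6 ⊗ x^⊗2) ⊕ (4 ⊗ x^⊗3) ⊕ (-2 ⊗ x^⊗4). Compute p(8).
p(8) = 7

A tropical monomial a ⊗ x^⊗i evaluates to a + i · x. Evaluating each term at x = 8:
  Term 0 contributes 10 + 0 · 8 = 10
  Term 1 contributes -1 + 1 · 8 = 7
  Term 2 contributes 6 + 2 · 8 = 22
  Term 3 contributes 4 + 3 · 8 = 28
  Term 4 contributes -2 + 4 · 8 = 30
p(8) = ⊕ of these = min[10, 7, 22, 28, 30] = 7.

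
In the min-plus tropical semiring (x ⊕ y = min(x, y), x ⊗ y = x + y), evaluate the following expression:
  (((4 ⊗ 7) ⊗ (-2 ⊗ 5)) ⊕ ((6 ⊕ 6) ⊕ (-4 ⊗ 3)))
(((4 ⊗ 7) ⊗ (-2 ⊗ 5)) ⊕ ((6 ⊕ 6) ⊕ (-4 ⊗ 3))) = -1

Expand innermost to outermost. Recall ⊕ takes the minimum of its arguments and ⊗ takes their sum. Working out the expression (((4 ⊗ 7) ⊗ (-2 ⊗ 5)) ⊕ ((6 ⊕ 6) ⊕ (-4 ⊗ 3))) gives -1.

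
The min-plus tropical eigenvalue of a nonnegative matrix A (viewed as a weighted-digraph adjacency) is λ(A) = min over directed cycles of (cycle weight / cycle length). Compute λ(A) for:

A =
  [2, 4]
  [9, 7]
λ(A) = 2

Enumerate directed cycles and compute their means (weight / length). Sample:
  cycle 0 → 0: weight = 2, length = 1, mean = 2/1 ≈ 2.000
  cycle 1 → 1: weight = 7, length = 1, mean = 7/1 ≈ 7.000
  cycle 0 → 1 → 0: weight = 13, length = 2, mean = 13/2 ≈ 6.500
  cycle 1 → 0 → 1: weight = 13, length = 2, mean = 13/2 ≈ 6.500
Minimum mean = 2.000, attained e.g. along the cycle 0 → 0 with weight 2 and length 1. So λ(A) = 2/1 = 2.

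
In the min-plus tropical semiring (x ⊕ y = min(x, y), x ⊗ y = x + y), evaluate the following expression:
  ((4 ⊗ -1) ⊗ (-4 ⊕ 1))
((4 ⊗ -1) ⊗ (-4 ⊕ 1)) = -1

Expand innermost to outermost. Recall ⊕ takes the minimum of its arguments and ⊗ takes their sum. Working out the expression ((4 ⊗ -1) ⊗ (-4 ⊕ 1)) gives -1.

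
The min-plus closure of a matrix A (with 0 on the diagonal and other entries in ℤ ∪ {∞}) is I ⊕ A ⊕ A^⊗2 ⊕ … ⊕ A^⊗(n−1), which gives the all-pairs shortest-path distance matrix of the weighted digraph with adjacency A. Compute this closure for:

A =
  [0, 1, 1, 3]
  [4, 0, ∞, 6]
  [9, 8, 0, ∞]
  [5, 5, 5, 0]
Closure =
  [0, 1, 1, 3]
  [4, 0, 5, 6]
  [9, 8, 0, 12]
  [5, 5, 5, 0]

This is the Floyd-Warshall all-pairs shortest-path computation. For each intermediate vertex k = 0, 1, …, 3, update dist[i][j] ← min(dist[i][j], dist[i][k] + dist[k][j]). The final matrix gives, for each (i, j), the minimum total weight of any directed path from i to j (possibly empty when i = j).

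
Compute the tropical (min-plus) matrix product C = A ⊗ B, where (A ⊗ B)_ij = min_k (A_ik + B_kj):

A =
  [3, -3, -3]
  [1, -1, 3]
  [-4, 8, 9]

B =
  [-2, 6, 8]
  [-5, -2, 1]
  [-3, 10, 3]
A ⊗ B =
  [-8, -5, -2]
  [-6, -3, 0]
  [-6, 2, 4]

Apply the min-plus product entry-by-entry:
  C[0][0] = min over k of (A[0][0] + B[0][0] = 3 + -2 = 1, A[0][1] + B[1][0] = -3 + -5 = -8, A[0][2] + B[2][0] = -3 + -3 = -6) = -8 (attained at k = 1)
  C[0][1] = min over k of (A[0][0] + B[0][1] = 3 + 6 = 9, A[0][1] + B[1][1] = -3 + -2 = -5, A[0][2] + B[2][1] = -3 + 10 = 7) = -5 (attained at k = 1)
  C[0][2] = min over k of (A[0][0] + B[0][2] = 3 + 8 = 11, A[0][1] + B[1][2] = -3 + 1 = -2, A[0][2] + B[2][2] = -3 + 3 = 0) = -2 (attained at k = 1)
  C[1][0] = min over k of (A[1][0] + B[0][0] = 1 + -2 = -1, A[1][1] + B[1][0] = -1 + -5 = -6, A[1][2] + B[2][0] = 3 + -3 = 0) = -6 (attained at k = 1)
  C[1][1] = min over k of (A[1][0] + B[0][1] = 1 + 6 = 7, A[1][1] + B[1][1] = -1 + -2 = -3, A[1][2] + B[2][1] = 3 + 10 = 13) = -3 (attained at k = 1)
  C[1][2] = min over k of (A[1][0] + B[0][2] = 1 + 8 = 9, A[1][1] + B[1][2] = -1 + 1 = 0, A[1][2] + B[2][2] = 3 + 3 = 6) = 0 (attained at k = 1)
  C[2][0] = min over k of (A[2][0] + B[0][0] = -4 + -2 = -6, A[2][1] + B[1][0] = 8 + -5 = 3, A[2][2] + B[2][0] = 9 + -3 = 6) = -6 (attained at k = 0)
  C[2][1] = min over k of (A[2][0] + B[0][1] = -4 + 6 = 2, A[2][1] + B[1][1] = 8 + -2 = 6, A[2][2] + B[2][1] = 9 + 10 = 19) = 2 (attained at k = 0)
  C[2][2] = min over k of (A[2][0] + B[0][2] = -4 + 8 = 4, A[2][1] + B[1][2] = 8 + 1 = 9, A[2][2] + B[2][2] = 9 + 3 = 12) = 4 (attained at k = 0)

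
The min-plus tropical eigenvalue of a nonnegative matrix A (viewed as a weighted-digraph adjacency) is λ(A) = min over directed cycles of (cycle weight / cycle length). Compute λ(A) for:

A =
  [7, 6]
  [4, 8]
λ(A) = 5

Enumerate directed cycles and compute their means (weight / length). Sample:
  cycle 0 → 0: weight = 7, length = 1, mean = 7/1 ≈ 7.000
  cycle 1 → 1: weight = 8, length = 1, mean = 8/1 ≈ 8.000
  cycle 0 → 1 → 0: weight = 10, length = 2, mean = 10/2 ≈ 5.000
  cycle 1 → 0 → 1: weight = 10, length = 2, mean = 10/2 ≈ 5.000
Minimum mean = 5.000, attained e.g. along the cycle 0 → 1 → 0 with weight 10 and length 2. So λ(A) = 10/2 = 5.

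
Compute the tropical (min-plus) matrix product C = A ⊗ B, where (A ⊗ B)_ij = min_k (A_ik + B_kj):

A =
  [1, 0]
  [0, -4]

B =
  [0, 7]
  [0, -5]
A ⊗ B =
  [0, -5]
  [-4, -9]

Apply the min-plus product entry-by-entry:
  C[0][0] = min over k of (A[0][0] + B[0][0] = 1 + 0 = 1, A[0][1] + B[1][0] = 0 + 0 = 0) = 0 (attained at k = 1)
  C[0][1] = min over k of (A[0][0] + B[0][1] = 1 + 7 = 8, A[0][1] + B[1][1] = 0 + -5 = -5) = -5 (attained at k = 1)
  C[1][0] = min over k of (A[1][0] + B[0][0] = 0 + 0 = 0, A[1][1] + B[1][0] = -4 + 0 = -4) = -4 (attained at k = 1)
  C[1][1] = min over k of (A[1][0] + B[0][1] = 0 + 7 = 7, A[1][1] + B[1][1] = -4 + -5 = -9) = -9 (attained at k = 1)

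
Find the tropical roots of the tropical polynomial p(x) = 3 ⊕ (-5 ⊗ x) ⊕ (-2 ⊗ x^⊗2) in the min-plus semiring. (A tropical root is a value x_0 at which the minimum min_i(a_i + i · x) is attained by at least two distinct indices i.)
Roots: {-3, 8}

Each tropical root is a break point of the lower envelope of the lines y = a_i + i · x (there are 3 lines, with slopes 0, 1, ..., 2). Only the lines that attain the minimum somewhere contribute to roots; other lines are dominated. Here the surviving (envelope) indices are i = 2, i = 1, i = 0.
Intersections between consecutive envelope lines give the roots: for adjacent envelope indices i < j the intersection is x = (a_i − a_j) / (j − i). Reading off the sorted break points: {-3, 8}.
Verification: at each break x_0, at least two indices attain the minimum of min_i(a_i + i · x_0).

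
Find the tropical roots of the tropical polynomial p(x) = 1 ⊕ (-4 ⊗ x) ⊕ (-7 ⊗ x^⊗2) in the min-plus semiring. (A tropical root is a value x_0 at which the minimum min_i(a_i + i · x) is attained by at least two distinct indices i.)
Roots: {3, 5}

Each tropical root is a break point of the lower envelope of the lines y = a_i + i · x (there are 3 lines, with slopes 0, 1, ..., 2). Only the lines that attain the minimum somewhere contribute to roots; other lines are dominated. Here the surviving (envelope) indices are i = 2, i = 1, i = 0.
Intersections between consecutive envelope lines give the roots: for adjacent envelope indices i < j the intersection is x = (a_i − a_j) / (j − i). Reading off the sorted break points: {3, 5}.
Verification: at each break x_0, at least two indices attain the minimum of min_i(a_i + i · x_0).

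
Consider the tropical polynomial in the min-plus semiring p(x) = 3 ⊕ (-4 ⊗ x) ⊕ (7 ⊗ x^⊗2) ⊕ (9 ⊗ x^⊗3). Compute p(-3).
p(-3) = -7

A tropical monomial a ⊗ x^⊗i evaluates to a + i · x. Evaluating each term at x = -3:
  Term 0 contributes 3 + 0 · -3 = 3
  Term 1 contributes -4 + 1 · -3 = -7
  Term 2 contributes 7 + 2 · -3 = 1
  Term 3 contributes 9 + 3 · -3 = 0
p(-3) = ⊕ of these = min[3, -7, 1, 0] = -7.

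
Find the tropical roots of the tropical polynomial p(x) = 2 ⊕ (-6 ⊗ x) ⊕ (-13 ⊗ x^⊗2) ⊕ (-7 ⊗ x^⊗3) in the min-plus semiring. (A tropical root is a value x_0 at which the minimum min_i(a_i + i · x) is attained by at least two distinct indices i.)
Roots: {-6, 7, 8}

Each tropical root is a break point of the lower envelope of the lines y = a_i + i · x (there are 4 lines, with slopes 0, 1, ..., 3). Only the lines that attain the minimum somewhere contribute to roots; other lines are dominated. Here the surviving (envelope) indices are i = 3, i = 2, i = 1, i = 0.
Intersections between consecutive envelope lines give the roots: for adjacent envelope indices i < j the intersection is x = (a_i − a_j) / (j − i). Reading off the sorted break points: {-6, 7, 8}.
Verification: at each break x_0, at least two indices attain the minimum of min_i(a_i + i · x_0).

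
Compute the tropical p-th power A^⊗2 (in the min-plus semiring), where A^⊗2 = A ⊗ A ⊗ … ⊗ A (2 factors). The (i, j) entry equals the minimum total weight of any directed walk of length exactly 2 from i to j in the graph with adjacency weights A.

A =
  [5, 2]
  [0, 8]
A^⊗2 =
  [2, 7]
  [5, 2]

Each entry (A^⊗2)_ij equals the minimum over all length-2 walks i = v_0 → v_1 → … → v_2 = j of Σ_t A[v_t][v_{t+1}]. For example, for (i, j) = (0, 1) we minimise over 2 possible intermediate vertex sequences; the minimum is 7, attained along the walk 0 → 0 → 1.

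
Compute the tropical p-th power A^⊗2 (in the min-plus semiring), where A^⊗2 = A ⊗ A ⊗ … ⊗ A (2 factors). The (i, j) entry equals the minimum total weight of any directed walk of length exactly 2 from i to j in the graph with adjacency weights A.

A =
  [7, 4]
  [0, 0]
A^⊗2 =
  [4, 4]
  [0, 0]

Each entry (A^⊗2)_ij equals the minimum over all length-2 walks i = v_0 → v_1 → … → v_2 = j of Σ_t A[v_t][v_{t+1}]. For example, for (i, j) = (0, 1) we minimise over 2 possible intermediate vertex sequences; the minimum is 4, attained along the walk 0 → 1 → 1.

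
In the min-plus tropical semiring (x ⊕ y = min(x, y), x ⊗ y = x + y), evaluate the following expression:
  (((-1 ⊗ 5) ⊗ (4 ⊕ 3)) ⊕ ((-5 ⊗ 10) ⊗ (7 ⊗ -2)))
(((-1 ⊗ 5) ⊗ (4 ⊕ 3)) ⊕ ((-5 ⊗ 10) ⊗ (7 ⊗ -2))) = 7

Expand innermost to outermost. Recall ⊕ takes the minimum of its arguments and ⊗ takes their sum. Working out the expression (((-1 ⊗ 5) ⊗ (4 ⊕ 3)) ⊕ ((-5 ⊗ 10) ⊗ (7 ⊗ -2))) gives 7.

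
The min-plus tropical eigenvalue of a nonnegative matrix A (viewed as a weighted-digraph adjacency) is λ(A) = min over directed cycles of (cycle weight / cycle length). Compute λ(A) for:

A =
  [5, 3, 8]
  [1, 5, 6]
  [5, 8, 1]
λ(A) = 1

Enumerate directed cycles and compute their means (weight / length). Sample:
  cycle 0 → 0: weight = 5, length = 1, mean = 5/1 ≈ 5.000
  cycle 1 → 1: weight = 5, length = 1, mean = 5/1 ≈ 5.000
  cycle 2 → 2: weight = 1, length = 1, mean = 1/1 ≈ 1.000
  cycle 0 → 1 → 0: weight = 4, length = 2, mean = 4/2 ≈ 2.000
  cycle 0 → 2 → 0: weight = 13, length = 2, mean = 13/2 ≈ 6.500
  cycle 1 → 0 → 1: weight = 4, length = 2, mean = 4/2 ≈ 2.000
Minimum mean = 1.000, attained e.g. along the cycle 2 → 2 with weight 1 and length 1. So λ(A) = 1/1 = 1.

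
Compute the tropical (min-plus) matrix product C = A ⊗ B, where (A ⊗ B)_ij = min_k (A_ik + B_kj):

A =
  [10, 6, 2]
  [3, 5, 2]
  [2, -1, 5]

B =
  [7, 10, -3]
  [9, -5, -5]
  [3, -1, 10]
A ⊗ B =
  [5, 1, 1]
  [5, 0, 0]
  [8, -6, -6]

Apply the min-plus product entry-by-entry:
  C[0][0] = min over k of (A[0][0] + B[0][0] = 10 + 7 = 17, A[0][1] + B[1][0] = 6 + 9 = 15, A[0][2] + B[2][0] = 2 + 3 = 5) = 5 (attained at k = 2)
  C[0][1] = min over k of (A[0][0] + B[0][1] = 10 + 10 = 20, A[0][1] + B[1][1] = 6 + -5 = 1, A[0][2] + B[2][1] = 2 + -1 = 1) = 1 (attained at k = 1)
  C[0][2] = min over k of (A[0][0] + B[0][2] = 10 + -3 = 7, A[0][1] + B[1][2] = 6 + -5 = 1, A[0][2] + B[2][2] = 2 + 10 = 12) = 1 (attained at k = 1)
  C[1][0] = min over k of (A[1][0] + B[0][0] = 3 + 7 = 10, A[1][1] + B[1][0] = 5 + 9 = 14, A[1][2] + B[2][0] = 2 + 3 = 5) = 5 (attained at k = 2)
  C[1][1] = min over k of (A[1][0] + B[0][1] = 3 + 10 = 13, A[1][1] + B[1][1] = 5 + -5 = 0, A[1][2] + B[2][1] = 2 + -1 = 1) = 0 (attained at k = 1)
  C[1][2] = min over k of (A[1][0] + B[0][2] = 3 + -3 = 0, A[1][1] + B[1][2] = 5 + -5 = 0, A[1][2] + B[2][2] = 2 + 10 = 12) = 0 (attained at k = 0)
  C[2][0] = min over k of (A[2][0] + B[0][0] = 2 + 7 = 9, A[2][1] + B[1][0] = -1 + 9 = 8, A[2][2] + B[2][0] = 5 + 3 = 8) = 8 (attained at k = 1)
  C[2][1] = min over k of (A[2][0] + B[0][1] = 2 + 10 = 12, A[2][1] + B[1][1] = -1 + -5 = -6, A[2][2] + B[2][1] = 5 + -1 = 4) = -6 (attained at k = 1)
  C[2][2] = min over k of (A[2][0] + B[0][2] = 2 + -3 = -1, A[2][1] + B[1][2] = -1 + -5 = -6, A[2][2] + B[2][2] = 5 + 10 = 15) = -6 (attained at k = 1)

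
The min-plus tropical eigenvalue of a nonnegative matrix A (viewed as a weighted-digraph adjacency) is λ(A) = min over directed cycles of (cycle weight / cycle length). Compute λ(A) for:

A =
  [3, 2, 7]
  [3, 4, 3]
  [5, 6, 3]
λ(A) = 5/2

Enumerate directed cycles and compute their means (weight / length). Sample:
  cycle 0 → 0: weight = 3, length = 1, mean = 3/1 ≈ 3.000
  cycle 1 → 1: weight = 4, length = 1, mean = 4/1 ≈ 4.000
  cycle 2 → 2: weight = 3, length = 1, mean = 3/1 ≈ 3.000
  cycle 0 → 1 → 0: weight = 5, length = 2, mean = 5/2 ≈ 2.500
  cycle 0 → 2 → 0: weight = 12, length = 2, mean = 12/2 ≈ 6.000
  cycle 1 → 0 → 1: weight = 5, length = 2, mean = 5/2 ≈ 2.500
Minimum mean = 2.500, attained e.g. along the cycle 0 → 1 → 0 with weight 5 and length 2. So λ(A) = 5/2 = 5/2.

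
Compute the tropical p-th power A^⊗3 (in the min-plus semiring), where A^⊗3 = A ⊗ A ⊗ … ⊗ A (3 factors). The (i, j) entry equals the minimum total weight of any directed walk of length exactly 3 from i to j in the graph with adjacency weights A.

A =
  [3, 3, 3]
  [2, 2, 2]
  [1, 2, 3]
A^⊗3 =
  [6, 7, 7]
  [5, 6, 6]
  [5, 6, 6]

Each entry (A^⊗3)_ij equals the minimum over all length-3 walks i = v_0 → v_1 → … → v_3 = j of Σ_t A[v_t][v_{t+1}]. For example, for (i, j) = (0, 2) we minimise over 9 possible intermediate vertex sequences; the minimum is 7, attained along the walk 0 → 1 → 1 → 2.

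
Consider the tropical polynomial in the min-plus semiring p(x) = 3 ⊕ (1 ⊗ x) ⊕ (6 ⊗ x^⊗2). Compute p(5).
p(5) = 3

A tropical monomial a ⊗ x^⊗i evaluates to a + i · x. Evaluating each term at x = 5:
  Term 0 contributes 3 + 0 · 5 = 3
  Term 1 contributes 1 + 1 · 5 = 6
  Term 2 contributes 6 + 2 · 5 = 16
p(5) = ⊕ of these = min[3, 6, 16] = 3.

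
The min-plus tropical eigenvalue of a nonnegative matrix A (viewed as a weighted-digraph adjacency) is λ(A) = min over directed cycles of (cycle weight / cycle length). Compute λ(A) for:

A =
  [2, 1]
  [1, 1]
λ(A) = 1

Enumerate directed cycles and compute their means (weight / length). Sample:
  cycle 0 → 0: weight = 2, length = 1, mean = 2/1 ≈ 2.000
  cycle 1 → 1: weight = 1, length = 1, mean = 1/1 ≈ 1.000
  cycle 0 → 1 → 0: weight = 2, length = 2, mean = 2/2 ≈ 1.000
  cycle 1 → 0 → 1: weight = 2, length = 2, mean = 2/2 ≈ 1.000
Minimum mean = 1.000, attained e.g. along the cycle 1 → 1 with weight 1 and length 1. So λ(A) = 1/1 = 1.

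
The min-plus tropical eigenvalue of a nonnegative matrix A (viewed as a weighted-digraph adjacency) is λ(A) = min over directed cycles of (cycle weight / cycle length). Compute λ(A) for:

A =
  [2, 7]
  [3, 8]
λ(A) = 2

Enumerate directed cycles and compute their means (weight / length). Sample:
  cycle 0 → 0: weight = 2, length = 1, mean = 2/1 ≈ 2.000
  cycle 1 → 1: weight = 8, length = 1, mean = 8/1 ≈ 8.000
  cycle 0 → 1 → 0: weight = 10, length = 2, mean = 10/2 ≈ 5.000
  cycle 1 → 0 → 1: weight = 10, length = 2, mean = 10/2 ≈ 5.000
Minimum mean = 2.000, attained e.g. along the cycle 0 → 0 with weight 2 and length 1. So λ(A) = 2/1 = 2.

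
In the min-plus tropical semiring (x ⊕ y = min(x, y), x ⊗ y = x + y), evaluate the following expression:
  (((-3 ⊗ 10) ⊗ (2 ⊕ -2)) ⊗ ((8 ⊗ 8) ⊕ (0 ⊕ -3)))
(((-3 ⊗ 10) ⊗ (2 ⊕ -2)) ⊗ ((8 ⊗ 8) ⊕ (0 ⊕ -3))) = 2

Expand innermost to outermost. Recall ⊕ takes the minimum of its arguments and ⊗ takes their sum. Working out the expression (((-3 ⊗ 10) ⊗ (2 ⊕ -2)) ⊗ ((8 ⊗ 8) ⊕ (0 ⊕ -3))) gives 2.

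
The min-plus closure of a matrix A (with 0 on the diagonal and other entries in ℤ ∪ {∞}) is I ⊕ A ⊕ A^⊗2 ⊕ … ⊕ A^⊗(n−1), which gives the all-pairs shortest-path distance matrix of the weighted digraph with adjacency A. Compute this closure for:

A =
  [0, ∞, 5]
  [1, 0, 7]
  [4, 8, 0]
Closure =
  [0, 13, 5]
  [1, 0, 6]
  [4, 8, 0]

This is the Floyd-Warshall all-pairs shortest-path computation. For each intermediate vertex k = 0, 1, …, 2, update dist[i][j] ← min(dist[i][j], dist[i][k] + dist[k][j]). The final matrix gives, for each (i, j), the minimum total weight of any directed path from i to j (possibly empty when i = j).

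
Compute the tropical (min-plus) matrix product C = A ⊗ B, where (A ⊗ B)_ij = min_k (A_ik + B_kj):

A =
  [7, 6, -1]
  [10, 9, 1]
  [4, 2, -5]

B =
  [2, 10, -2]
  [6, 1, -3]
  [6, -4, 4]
A ⊗ B =
  [5, -5, 3]
  [7, -3, 5]
  [1, -9, -1]

Apply the min-plus product entry-by-entry:
  C[0][0] = min over k of (A[0][0] + B[0][0] = 7 + 2 = 9, A[0][1] + B[1][0] = 6 + 6 = 12, A[0][2] + B[2][0] = -1 + 6 = 5) = 5 (attained at k = 2)
  C[0][1] = min over k of (A[0][0] + B[0][1] = 7 + 10 = 17, A[0][1] + B[1][1] = 6 + 1 = 7, A[0][2] + B[2][1] = -1 + -4 = -5) = -5 (attained at k = 2)
  C[0][2] = min over k of (A[0][0] + B[0][2] = 7 + -2 = 5, A[0][1] + B[1][2] = 6 + -3 = 3, A[0][2] + B[2][2] = -1 + 4 = 3) = 3 (attained at k = 1)
  C[1][0] = min over k of (A[1][0] + B[0][0] = 10 + 2 = 12, A[1][1] + B[1][0] = 9 + 6 = 15, A[1][2] + B[2][0] = 1 + 6 = 7) = 7 (attained at k = 2)
  C[1][1] = min over k of (A[1][0] + B[0][1] = 10 + 10 = 20, A[1][1] + B[1][1] = 9 + 1 = 10, A[1][2] + B[2][1] = 1 + -4 = -3) = -3 (attained at k = 2)
  C[1][2] = min over k of (A[1][0] + B[0][2] = 10 + -2 = 8, A[1][1] + B[1][2] = 9 + -3 = 6, A[1][2] + B[2][2] = 1 + 4 = 5) = 5 (attained at k = 2)
  C[2][0] = min over k of (A[2][0] + B[0][0] = 4 + 2 = 6, A[2][1] + B[1][0] = 2 + 6 = 8, A[2][2] + B[2][0] = -5 + 6 = 1) = 1 (attained at k = 2)
  C[2][1] = min over k of (A[2][0] + B[0][1] = 4 + 10 = 14, A[2][1] + B[1][1] = 2 + 1 = 3, A[2][2] + B[2][1] = -5 + -4 = -9) = -9 (attained at k = 2)
  C[2][2] = min over k of (A[2][0] + B[0][2] = 4 + -2 = 2, A[2][1] + B[1][2] = 2 + -3 = -1, A[2][2] + B[2][2] = -5 + 4 = -1) = -1 (attained at k = 1)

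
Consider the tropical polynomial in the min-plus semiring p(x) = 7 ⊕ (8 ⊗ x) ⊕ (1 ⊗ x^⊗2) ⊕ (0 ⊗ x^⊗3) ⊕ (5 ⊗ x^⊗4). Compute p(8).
p(8) = 7

A tropical monomial a ⊗ x^⊗i evaluates to a + i · x. Evaluating each term at x = 8:
  Term 0 contributes 7 + 0 · 8 = 7
  Term 1 contributes 8 + 1 · 8 = 16
  Term 2 contributes 1 + 2 · 8 = 17
  Term 3 contributes 0 + 3 · 8 = 24
  Term 4 contributes 5 + 4 · 8 = 37
p(8) = ⊕ of these = min[7, 16, 17, 24, 37] = 7.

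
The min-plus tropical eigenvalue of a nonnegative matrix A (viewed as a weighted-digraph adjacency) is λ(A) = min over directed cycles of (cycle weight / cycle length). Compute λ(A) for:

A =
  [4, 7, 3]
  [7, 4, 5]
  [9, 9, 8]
λ(A) = 4

Enumerate directed cycles and compute their means (weight / length). Sample:
  cycle 0 → 0: weight = 4, length = 1, mean = 4/1 ≈ 4.000
  cycle 1 → 1: weight = 4, length = 1, mean = 4/1 ≈ 4.000
  cycle 2 → 2: weight = 8, length = 1, mean = 8/1 ≈ 8.000
  cycle 0 → 1 → 0: weight = 14, length = 2, mean = 14/2 ≈ 7.000
  cycle 0 → 2 → 0: weight = 12, length = 2, mean = 12/2 ≈ 6.000
  cycle 1 → 0 → 1: weight = 14, length = 2, mean = 14/2 ≈ 7.000
Minimum mean = 4.000, attained e.g. along the cycle 0 → 0 with weight 4 and length 1. So λ(A) = 4/1 = 4.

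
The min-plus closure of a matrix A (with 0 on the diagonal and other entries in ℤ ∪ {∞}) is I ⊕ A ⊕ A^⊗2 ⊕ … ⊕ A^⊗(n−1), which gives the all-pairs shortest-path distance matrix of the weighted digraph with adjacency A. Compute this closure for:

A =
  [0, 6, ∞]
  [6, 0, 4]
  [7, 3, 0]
Closure =
  [0, 6, 10]
  [6, 0, 4]
  [7, 3, 0]

This is the Floyd-Warshall all-pairs shortest-path computation. For each intermediate vertex k = 0, 1, …, 2, update dist[i][j] ← min(dist[i][j], dist[i][k] + dist[k][j]). The final matrix gives, for each (i, j), the minimum total weight of any directed path from i to j (possibly empty when i = j).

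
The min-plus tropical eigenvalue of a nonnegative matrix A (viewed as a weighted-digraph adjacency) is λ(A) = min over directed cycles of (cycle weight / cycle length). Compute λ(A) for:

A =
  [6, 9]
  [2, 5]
λ(A) = 5

Enumerate directed cycles and compute their means (weight / length). Sample:
  cycle 0 → 0: weight = 6, length = 1, mean = 6/1 ≈ 6.000
  cycle 1 → 1: weight = 5, length = 1, mean = 5/1 ≈ 5.000
  cycle 0 → 1 → 0: weight = 11, length = 2, mean = 11/2 ≈ 5.500
  cycle 1 → 0 → 1: weight = 11, length = 2, mean = 11/2 ≈ 5.500
Minimum mean = 5.000, attained e.g. along the cycle 1 → 1 with weight 5 and length 1. So λ(A) = 5/1 = 5.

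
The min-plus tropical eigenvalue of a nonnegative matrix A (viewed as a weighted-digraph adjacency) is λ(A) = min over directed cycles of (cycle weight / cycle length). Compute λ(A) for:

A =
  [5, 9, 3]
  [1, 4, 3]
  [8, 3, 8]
λ(A) = 7/3

Enumerate directed cycles and compute their means (weight / length). Sample:
  cycle 0 → 0: weight = 5, length = 1, mean = 5/1 ≈ 5.000
  cycle 1 → 1: weight = 4, length = 1, mean = 4/1 ≈ 4.000
  cycle 2 → 2: weight = 8, length = 1, mean = 8/1 ≈ 8.000
  cycle 0 → 1 → 0: weight = 10, length = 2, mean = 10/2 ≈ 5.000
  cycle 0 → 2 → 0: weight = 11, length = 2, mean = 11/2 ≈ 5.500
  cycle 1 → 0 → 1: weight = 10, length = 2, mean = 10/2 ≈ 5.000
Minimum mean = 2.333, attained e.g. along the cycle 0 → 2 → 1 → 0 with weight 7 and length 3. So λ(A) = 7/3 = 7/3.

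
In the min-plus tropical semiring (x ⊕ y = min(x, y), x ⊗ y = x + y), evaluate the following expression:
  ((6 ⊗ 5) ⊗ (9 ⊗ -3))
((6 ⊗ 5) ⊗ (9 ⊗ -3)) = 17

Expand innermost to outermost. Recall ⊕ takes the minimum of its arguments and ⊗ takes their sum. Working out the expression ((6 ⊗ 5) ⊗ (9 ⊗ -3)) gives 17.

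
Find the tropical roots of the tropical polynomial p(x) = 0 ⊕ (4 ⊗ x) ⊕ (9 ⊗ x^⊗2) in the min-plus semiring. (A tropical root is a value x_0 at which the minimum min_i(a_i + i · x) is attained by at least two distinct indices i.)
Roots: {-5, -4}

Each tropical root is a break point of the lower envelope of the lines y = a_i + i · x (there are 3 lines, with slopes 0, 1, ..., 2). Only the lines that attain the minimum somewhere contribute to roots; other lines are dominated. Here the surviving (envelope) indices are i = 2, i = 1, i = 0.
Intersections between consecutive envelope lines give the roots: for adjacent envelope indices i < j the intersection is x = (a_i − a_j) / (j − i). Reading off the sorted break points: {-5, -4}.
Verification: at each break x_0, at least two indices attain the minimum of min_i(a_i + i · x_0).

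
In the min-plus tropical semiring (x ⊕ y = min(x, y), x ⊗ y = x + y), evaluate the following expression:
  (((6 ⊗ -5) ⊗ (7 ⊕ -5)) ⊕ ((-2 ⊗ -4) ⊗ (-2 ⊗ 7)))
(((6 ⊗ -5) ⊗ (7 ⊕ -5)) ⊕ ((-2 ⊗ -4) ⊗ (-2 ⊗ 7))) = -4

Expand innermost to outermost. Recall ⊕ takes the minimum of its arguments and ⊗ takes their sum. Working out the expression (((6 ⊗ -5) ⊗ (7 ⊕ -5)) ⊕ ((-2 ⊗ -4) ⊗ (-2 ⊗ 7))) gives -4.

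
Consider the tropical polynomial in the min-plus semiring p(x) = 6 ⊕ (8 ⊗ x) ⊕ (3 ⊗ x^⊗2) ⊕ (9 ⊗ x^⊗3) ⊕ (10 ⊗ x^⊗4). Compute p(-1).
p(-1) = 1

A tropical monomial a ⊗ x^⊗i evaluates to a + i · x. Evaluating each term at x = -1:
  Term 0 contributes 6 + 0 · -1 = 6
  Term 1 contributes 8 + 1 · -1 = 7
  Term 2 contributes 3 + 2 · -1 = 1
  Term 3 contributes 9 + 3 · -1 = 6
  Term 4 contributes 10 + 4 · -1 = 6
p(-1) = ⊕ of these = min[6, 7, 1, 6, 6] = 1.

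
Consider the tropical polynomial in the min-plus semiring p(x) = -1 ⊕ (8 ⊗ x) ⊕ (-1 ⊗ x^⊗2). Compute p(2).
p(2) = -1

A tropical monomial a ⊗ x^⊗i evaluates to a + i · x. Evaluating each term at x = 2:
  Term 0 contributes -1 + 0 · 2 = -1
  Term 1 contributes 8 + 1 · 2 = 10
  Term 2 contributes -1 + 2 · 2 = 3
p(2) = ⊕ of these = min[-1, 10, 3] = -1.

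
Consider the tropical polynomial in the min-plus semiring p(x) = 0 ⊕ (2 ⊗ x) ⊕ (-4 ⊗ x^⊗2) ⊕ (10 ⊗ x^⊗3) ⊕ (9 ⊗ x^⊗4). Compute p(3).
p(3) = 0

A tropical monomial a ⊗ x^⊗i evaluates to a + i · x. Evaluating each term at x = 3:
  Term 0 contributes 0 + 0 · 3 = 0
  Term 1 contributes 2 + 1 · 3 = 5
  Term 2 contributes -4 + 2 · 3 = 2
  Term 3 contributes 10 + 3 · 3 = 19
  Term 4 contributes 9 + 4 · 3 = 21
p(3) = ⊕ of these = min[0, 5, 2, 19, 21] = 0.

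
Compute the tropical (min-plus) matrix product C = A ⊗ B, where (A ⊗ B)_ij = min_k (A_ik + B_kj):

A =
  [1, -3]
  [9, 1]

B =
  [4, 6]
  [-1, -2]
A ⊗ B =
  [-4, -5]
  [0, -1]

Apply the min-plus product entry-by-entry:
  C[0][0] = min over k of (A[0][0] + B[0][0] = 1 + 4 = 5, A[0][1] + B[1][0] = -3 + -1 = -4) = -4 (attained at k = 1)
  C[0][1] = min over k of (A[0][0] + B[0][1] = 1 + 6 = 7, A[0][1] + B[1][1] = -3 + -2 = -5) = -5 (attained at k = 1)
  C[1][0] = min over k of (A[1][0] + B[0][0] = 9 + 4 = 13, A[1][1] + B[1][0] = 1 + -1 = 0) = 0 (attained at k = 1)
  C[1][1] = min over k of (A[1][0] + B[0][1] = 9 + 6 = 15, A[1][1] + B[1][1] = 1 + -2 = -1) = -1 (attained at k = 1)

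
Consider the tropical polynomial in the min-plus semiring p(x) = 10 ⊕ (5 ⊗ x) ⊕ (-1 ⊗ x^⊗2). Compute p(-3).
p(-3) = -7

A tropical monomial a ⊗ x^⊗i evaluates to a + i · x. Evaluating each term at x = -3:
  Term 0 contributes 10 + 0 · -3 = 10
  Term 1 contributes 5 + 1 · -3 = 2
  Term 2 contributes -1 + 2 · -3 = -7
p(-3) = ⊕ of these = min[10, 2, -7] = -7.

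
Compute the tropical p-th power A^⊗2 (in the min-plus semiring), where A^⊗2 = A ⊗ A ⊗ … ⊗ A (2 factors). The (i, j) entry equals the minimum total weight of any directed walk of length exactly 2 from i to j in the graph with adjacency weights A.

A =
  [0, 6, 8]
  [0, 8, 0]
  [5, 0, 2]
A^⊗2 =
  [0, 6, 6]
  [0, 0, 2]
  [0, 2, 0]

Each entry (A^⊗2)_ij equals the minimum over all length-2 walks i = v_0 → v_1 → … → v_2 = j of Σ_t A[v_t][v_{t+1}]. For example, for (i, j) = (0, 2) we minimise over 3 possible intermediate vertex sequences; the minimum is 6, attained along the walk 0 → 1 → 2.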